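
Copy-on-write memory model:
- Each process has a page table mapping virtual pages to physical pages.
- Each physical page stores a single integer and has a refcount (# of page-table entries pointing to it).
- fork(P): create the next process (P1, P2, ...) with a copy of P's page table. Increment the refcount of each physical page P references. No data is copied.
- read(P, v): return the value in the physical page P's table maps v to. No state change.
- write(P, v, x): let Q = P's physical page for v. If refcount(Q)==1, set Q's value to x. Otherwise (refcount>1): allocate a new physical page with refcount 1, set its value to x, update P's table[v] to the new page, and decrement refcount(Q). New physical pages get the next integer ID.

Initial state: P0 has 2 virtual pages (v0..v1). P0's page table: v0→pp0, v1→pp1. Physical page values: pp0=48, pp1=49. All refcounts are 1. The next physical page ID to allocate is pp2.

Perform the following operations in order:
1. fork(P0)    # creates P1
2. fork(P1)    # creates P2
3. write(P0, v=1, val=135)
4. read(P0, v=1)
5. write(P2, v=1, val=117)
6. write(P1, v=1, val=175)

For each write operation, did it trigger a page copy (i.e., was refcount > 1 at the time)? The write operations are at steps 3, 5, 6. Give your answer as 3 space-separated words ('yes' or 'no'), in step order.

Op 1: fork(P0) -> P1. 2 ppages; refcounts: pp0:2 pp1:2
Op 2: fork(P1) -> P2. 2 ppages; refcounts: pp0:3 pp1:3
Op 3: write(P0, v1, 135). refcount(pp1)=3>1 -> COPY to pp2. 3 ppages; refcounts: pp0:3 pp1:2 pp2:1
Op 4: read(P0, v1) -> 135. No state change.
Op 5: write(P2, v1, 117). refcount(pp1)=2>1 -> COPY to pp3. 4 ppages; refcounts: pp0:3 pp1:1 pp2:1 pp3:1
Op 6: write(P1, v1, 175). refcount(pp1)=1 -> write in place. 4 ppages; refcounts: pp0:3 pp1:1 pp2:1 pp3:1

yes yes no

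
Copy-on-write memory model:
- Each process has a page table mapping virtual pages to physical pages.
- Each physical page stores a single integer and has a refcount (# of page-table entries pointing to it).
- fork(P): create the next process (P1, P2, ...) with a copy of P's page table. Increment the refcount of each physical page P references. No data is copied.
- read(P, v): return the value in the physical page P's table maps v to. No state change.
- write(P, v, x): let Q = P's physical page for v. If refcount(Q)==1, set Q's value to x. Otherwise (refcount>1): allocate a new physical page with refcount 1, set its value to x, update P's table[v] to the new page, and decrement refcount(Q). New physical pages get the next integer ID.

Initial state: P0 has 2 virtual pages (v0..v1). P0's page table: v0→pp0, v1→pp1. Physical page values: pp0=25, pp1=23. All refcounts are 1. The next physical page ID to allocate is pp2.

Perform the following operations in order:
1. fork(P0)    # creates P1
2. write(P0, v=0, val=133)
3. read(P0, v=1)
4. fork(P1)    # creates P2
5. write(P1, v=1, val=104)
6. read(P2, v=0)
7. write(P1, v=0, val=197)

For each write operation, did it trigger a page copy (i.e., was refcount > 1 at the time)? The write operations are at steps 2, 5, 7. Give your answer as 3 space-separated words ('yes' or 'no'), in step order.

Op 1: fork(P0) -> P1. 2 ppages; refcounts: pp0:2 pp1:2
Op 2: write(P0, v0, 133). refcount(pp0)=2>1 -> COPY to pp2. 3 ppages; refcounts: pp0:1 pp1:2 pp2:1
Op 3: read(P0, v1) -> 23. No state change.
Op 4: fork(P1) -> P2. 3 ppages; refcounts: pp0:2 pp1:3 pp2:1
Op 5: write(P1, v1, 104). refcount(pp1)=3>1 -> COPY to pp3. 4 ppages; refcounts: pp0:2 pp1:2 pp2:1 pp3:1
Op 6: read(P2, v0) -> 25. No state change.
Op 7: write(P1, v0, 197). refcount(pp0)=2>1 -> COPY to pp4. 5 ppages; refcounts: pp0:1 pp1:2 pp2:1 pp3:1 pp4:1

yes yes yes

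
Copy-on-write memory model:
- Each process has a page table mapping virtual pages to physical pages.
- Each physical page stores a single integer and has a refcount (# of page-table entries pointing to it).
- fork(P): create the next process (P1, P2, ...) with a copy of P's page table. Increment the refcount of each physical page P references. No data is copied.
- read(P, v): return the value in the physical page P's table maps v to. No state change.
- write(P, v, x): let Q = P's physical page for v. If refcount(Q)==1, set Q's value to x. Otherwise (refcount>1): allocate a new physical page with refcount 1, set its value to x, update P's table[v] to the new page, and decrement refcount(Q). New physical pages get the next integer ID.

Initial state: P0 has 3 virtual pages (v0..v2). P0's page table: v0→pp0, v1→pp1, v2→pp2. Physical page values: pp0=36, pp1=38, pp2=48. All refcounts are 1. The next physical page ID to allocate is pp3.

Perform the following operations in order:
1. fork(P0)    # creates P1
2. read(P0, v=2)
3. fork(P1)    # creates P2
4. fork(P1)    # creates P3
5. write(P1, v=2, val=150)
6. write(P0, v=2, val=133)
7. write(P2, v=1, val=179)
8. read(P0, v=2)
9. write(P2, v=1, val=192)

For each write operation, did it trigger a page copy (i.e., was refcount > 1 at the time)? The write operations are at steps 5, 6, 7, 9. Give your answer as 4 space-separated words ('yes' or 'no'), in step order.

Op 1: fork(P0) -> P1. 3 ppages; refcounts: pp0:2 pp1:2 pp2:2
Op 2: read(P0, v2) -> 48. No state change.
Op 3: fork(P1) -> P2. 3 ppages; refcounts: pp0:3 pp1:3 pp2:3
Op 4: fork(P1) -> P3. 3 ppages; refcounts: pp0:4 pp1:4 pp2:4
Op 5: write(P1, v2, 150). refcount(pp2)=4>1 -> COPY to pp3. 4 ppages; refcounts: pp0:4 pp1:4 pp2:3 pp3:1
Op 6: write(P0, v2, 133). refcount(pp2)=3>1 -> COPY to pp4. 5 ppages; refcounts: pp0:4 pp1:4 pp2:2 pp3:1 pp4:1
Op 7: write(P2, v1, 179). refcount(pp1)=4>1 -> COPY to pp5. 6 ppages; refcounts: pp0:4 pp1:3 pp2:2 pp3:1 pp4:1 pp5:1
Op 8: read(P0, v2) -> 133. No state change.
Op 9: write(P2, v1, 192). refcount(pp5)=1 -> write in place. 6 ppages; refcounts: pp0:4 pp1:3 pp2:2 pp3:1 pp4:1 pp5:1

yes yes yes no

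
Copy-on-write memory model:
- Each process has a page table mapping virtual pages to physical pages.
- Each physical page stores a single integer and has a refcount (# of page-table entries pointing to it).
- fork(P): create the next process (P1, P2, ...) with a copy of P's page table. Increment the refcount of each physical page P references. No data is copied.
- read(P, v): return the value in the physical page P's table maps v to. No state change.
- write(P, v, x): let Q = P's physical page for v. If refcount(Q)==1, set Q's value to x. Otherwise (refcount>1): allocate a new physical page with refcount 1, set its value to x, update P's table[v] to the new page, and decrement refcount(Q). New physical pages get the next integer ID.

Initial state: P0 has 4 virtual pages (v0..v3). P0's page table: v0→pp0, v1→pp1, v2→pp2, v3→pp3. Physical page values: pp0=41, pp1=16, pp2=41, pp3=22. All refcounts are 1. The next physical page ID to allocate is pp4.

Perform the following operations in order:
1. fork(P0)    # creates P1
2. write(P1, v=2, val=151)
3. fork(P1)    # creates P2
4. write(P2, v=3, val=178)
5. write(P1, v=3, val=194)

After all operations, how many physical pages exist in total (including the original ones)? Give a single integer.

Answer: 7

Derivation:
Op 1: fork(P0) -> P1. 4 ppages; refcounts: pp0:2 pp1:2 pp2:2 pp3:2
Op 2: write(P1, v2, 151). refcount(pp2)=2>1 -> COPY to pp4. 5 ppages; refcounts: pp0:2 pp1:2 pp2:1 pp3:2 pp4:1
Op 3: fork(P1) -> P2. 5 ppages; refcounts: pp0:3 pp1:3 pp2:1 pp3:3 pp4:2
Op 4: write(P2, v3, 178). refcount(pp3)=3>1 -> COPY to pp5. 6 ppages; refcounts: pp0:3 pp1:3 pp2:1 pp3:2 pp4:2 pp5:1
Op 5: write(P1, v3, 194). refcount(pp3)=2>1 -> COPY to pp6. 7 ppages; refcounts: pp0:3 pp1:3 pp2:1 pp3:1 pp4:2 pp5:1 pp6:1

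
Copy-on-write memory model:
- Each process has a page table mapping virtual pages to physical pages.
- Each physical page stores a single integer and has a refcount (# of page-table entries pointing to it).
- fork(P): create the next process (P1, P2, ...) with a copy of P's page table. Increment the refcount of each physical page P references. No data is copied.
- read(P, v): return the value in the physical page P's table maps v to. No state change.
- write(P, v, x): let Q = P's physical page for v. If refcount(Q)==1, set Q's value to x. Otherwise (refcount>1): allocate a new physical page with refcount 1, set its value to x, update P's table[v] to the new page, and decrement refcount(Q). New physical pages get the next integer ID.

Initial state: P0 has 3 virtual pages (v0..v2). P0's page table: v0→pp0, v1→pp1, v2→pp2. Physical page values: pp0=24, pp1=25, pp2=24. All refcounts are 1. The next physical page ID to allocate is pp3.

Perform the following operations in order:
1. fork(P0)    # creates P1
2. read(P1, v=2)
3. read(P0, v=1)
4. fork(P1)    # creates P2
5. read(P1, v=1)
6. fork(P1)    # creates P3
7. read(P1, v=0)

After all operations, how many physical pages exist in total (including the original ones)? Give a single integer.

Answer: 3

Derivation:
Op 1: fork(P0) -> P1. 3 ppages; refcounts: pp0:2 pp1:2 pp2:2
Op 2: read(P1, v2) -> 24. No state change.
Op 3: read(P0, v1) -> 25. No state change.
Op 4: fork(P1) -> P2. 3 ppages; refcounts: pp0:3 pp1:3 pp2:3
Op 5: read(P1, v1) -> 25. No state change.
Op 6: fork(P1) -> P3. 3 ppages; refcounts: pp0:4 pp1:4 pp2:4
Op 7: read(P1, v0) -> 24. No state change.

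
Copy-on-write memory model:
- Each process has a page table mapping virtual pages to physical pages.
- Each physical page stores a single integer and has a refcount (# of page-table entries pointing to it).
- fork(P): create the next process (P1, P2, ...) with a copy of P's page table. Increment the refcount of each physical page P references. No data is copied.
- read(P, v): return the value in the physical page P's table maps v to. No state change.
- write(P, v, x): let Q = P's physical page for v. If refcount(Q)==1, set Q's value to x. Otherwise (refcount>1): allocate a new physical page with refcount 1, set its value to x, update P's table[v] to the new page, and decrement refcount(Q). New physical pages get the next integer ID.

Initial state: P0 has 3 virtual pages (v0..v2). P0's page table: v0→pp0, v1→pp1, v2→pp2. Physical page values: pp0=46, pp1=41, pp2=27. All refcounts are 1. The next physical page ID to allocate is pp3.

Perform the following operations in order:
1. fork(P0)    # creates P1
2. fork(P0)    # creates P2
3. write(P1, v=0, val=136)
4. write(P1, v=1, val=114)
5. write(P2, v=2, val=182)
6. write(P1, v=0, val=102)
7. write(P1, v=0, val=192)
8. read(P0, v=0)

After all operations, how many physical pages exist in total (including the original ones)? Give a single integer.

Op 1: fork(P0) -> P1. 3 ppages; refcounts: pp0:2 pp1:2 pp2:2
Op 2: fork(P0) -> P2. 3 ppages; refcounts: pp0:3 pp1:3 pp2:3
Op 3: write(P1, v0, 136). refcount(pp0)=3>1 -> COPY to pp3. 4 ppages; refcounts: pp0:2 pp1:3 pp2:3 pp3:1
Op 4: write(P1, v1, 114). refcount(pp1)=3>1 -> COPY to pp4. 5 ppages; refcounts: pp0:2 pp1:2 pp2:3 pp3:1 pp4:1
Op 5: write(P2, v2, 182). refcount(pp2)=3>1 -> COPY to pp5. 6 ppages; refcounts: pp0:2 pp1:2 pp2:2 pp3:1 pp4:1 pp5:1
Op 6: write(P1, v0, 102). refcount(pp3)=1 -> write in place. 6 ppages; refcounts: pp0:2 pp1:2 pp2:2 pp3:1 pp4:1 pp5:1
Op 7: write(P1, v0, 192). refcount(pp3)=1 -> write in place. 6 ppages; refcounts: pp0:2 pp1:2 pp2:2 pp3:1 pp4:1 pp5:1
Op 8: read(P0, v0) -> 46. No state change.

Answer: 6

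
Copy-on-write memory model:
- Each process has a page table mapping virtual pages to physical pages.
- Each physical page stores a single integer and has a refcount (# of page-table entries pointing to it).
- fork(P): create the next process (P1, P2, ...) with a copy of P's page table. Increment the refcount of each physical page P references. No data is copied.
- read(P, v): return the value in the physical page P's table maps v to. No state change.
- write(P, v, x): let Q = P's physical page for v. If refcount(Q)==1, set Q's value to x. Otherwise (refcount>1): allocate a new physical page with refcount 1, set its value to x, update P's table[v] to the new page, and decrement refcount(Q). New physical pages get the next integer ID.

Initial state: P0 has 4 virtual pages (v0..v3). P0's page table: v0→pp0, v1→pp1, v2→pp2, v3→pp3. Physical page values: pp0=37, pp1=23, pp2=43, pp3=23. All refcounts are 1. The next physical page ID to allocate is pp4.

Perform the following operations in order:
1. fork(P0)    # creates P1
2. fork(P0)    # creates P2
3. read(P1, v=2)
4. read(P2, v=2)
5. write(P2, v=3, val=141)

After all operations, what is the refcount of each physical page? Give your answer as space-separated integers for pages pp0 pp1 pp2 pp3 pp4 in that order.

Op 1: fork(P0) -> P1. 4 ppages; refcounts: pp0:2 pp1:2 pp2:2 pp3:2
Op 2: fork(P0) -> P2. 4 ppages; refcounts: pp0:3 pp1:3 pp2:3 pp3:3
Op 3: read(P1, v2) -> 43. No state change.
Op 4: read(P2, v2) -> 43. No state change.
Op 5: write(P2, v3, 141). refcount(pp3)=3>1 -> COPY to pp4. 5 ppages; refcounts: pp0:3 pp1:3 pp2:3 pp3:2 pp4:1

Answer: 3 3 3 2 1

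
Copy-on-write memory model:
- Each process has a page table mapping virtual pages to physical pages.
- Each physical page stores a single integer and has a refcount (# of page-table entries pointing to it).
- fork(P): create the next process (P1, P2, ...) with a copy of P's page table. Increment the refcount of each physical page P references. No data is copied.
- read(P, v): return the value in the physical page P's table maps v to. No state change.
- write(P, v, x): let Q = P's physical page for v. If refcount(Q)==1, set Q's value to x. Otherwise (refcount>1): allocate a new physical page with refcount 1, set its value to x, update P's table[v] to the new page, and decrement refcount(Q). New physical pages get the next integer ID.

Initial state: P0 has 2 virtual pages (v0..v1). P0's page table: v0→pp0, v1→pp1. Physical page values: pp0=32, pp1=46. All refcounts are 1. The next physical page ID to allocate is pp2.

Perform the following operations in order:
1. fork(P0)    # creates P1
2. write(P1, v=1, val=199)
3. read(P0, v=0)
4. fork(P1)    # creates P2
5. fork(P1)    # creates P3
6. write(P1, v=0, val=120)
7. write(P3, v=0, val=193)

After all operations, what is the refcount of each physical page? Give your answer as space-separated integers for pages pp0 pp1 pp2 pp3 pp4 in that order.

Answer: 2 1 3 1 1

Derivation:
Op 1: fork(P0) -> P1. 2 ppages; refcounts: pp0:2 pp1:2
Op 2: write(P1, v1, 199). refcount(pp1)=2>1 -> COPY to pp2. 3 ppages; refcounts: pp0:2 pp1:1 pp2:1
Op 3: read(P0, v0) -> 32. No state change.
Op 4: fork(P1) -> P2. 3 ppages; refcounts: pp0:3 pp1:1 pp2:2
Op 5: fork(P1) -> P3. 3 ppages; refcounts: pp0:4 pp1:1 pp2:3
Op 6: write(P1, v0, 120). refcount(pp0)=4>1 -> COPY to pp3. 4 ppages; refcounts: pp0:3 pp1:1 pp2:3 pp3:1
Op 7: write(P3, v0, 193). refcount(pp0)=3>1 -> COPY to pp4. 5 ppages; refcounts: pp0:2 pp1:1 pp2:3 pp3:1 pp4:1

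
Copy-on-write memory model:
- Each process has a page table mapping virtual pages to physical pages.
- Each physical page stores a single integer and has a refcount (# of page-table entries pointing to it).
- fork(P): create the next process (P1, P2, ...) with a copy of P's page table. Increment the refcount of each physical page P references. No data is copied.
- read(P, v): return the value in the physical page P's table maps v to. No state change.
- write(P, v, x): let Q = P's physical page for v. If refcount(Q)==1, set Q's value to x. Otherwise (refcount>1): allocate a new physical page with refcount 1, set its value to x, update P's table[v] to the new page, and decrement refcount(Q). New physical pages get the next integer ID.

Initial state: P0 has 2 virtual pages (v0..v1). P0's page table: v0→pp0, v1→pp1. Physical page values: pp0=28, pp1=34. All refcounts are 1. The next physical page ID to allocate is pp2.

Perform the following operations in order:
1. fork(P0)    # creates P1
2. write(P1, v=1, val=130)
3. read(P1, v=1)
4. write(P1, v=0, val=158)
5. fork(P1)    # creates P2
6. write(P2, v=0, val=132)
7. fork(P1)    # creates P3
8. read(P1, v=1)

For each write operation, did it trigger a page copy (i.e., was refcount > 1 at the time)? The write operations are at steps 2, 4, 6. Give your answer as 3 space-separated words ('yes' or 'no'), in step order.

Op 1: fork(P0) -> P1. 2 ppages; refcounts: pp0:2 pp1:2
Op 2: write(P1, v1, 130). refcount(pp1)=2>1 -> COPY to pp2. 3 ppages; refcounts: pp0:2 pp1:1 pp2:1
Op 3: read(P1, v1) -> 130. No state change.
Op 4: write(P1, v0, 158). refcount(pp0)=2>1 -> COPY to pp3. 4 ppages; refcounts: pp0:1 pp1:1 pp2:1 pp3:1
Op 5: fork(P1) -> P2. 4 ppages; refcounts: pp0:1 pp1:1 pp2:2 pp3:2
Op 6: write(P2, v0, 132). refcount(pp3)=2>1 -> COPY to pp4. 5 ppages; refcounts: pp0:1 pp1:1 pp2:2 pp3:1 pp4:1
Op 7: fork(P1) -> P3. 5 ppages; refcounts: pp0:1 pp1:1 pp2:3 pp3:2 pp4:1
Op 8: read(P1, v1) -> 130. No state change.

yes yes yes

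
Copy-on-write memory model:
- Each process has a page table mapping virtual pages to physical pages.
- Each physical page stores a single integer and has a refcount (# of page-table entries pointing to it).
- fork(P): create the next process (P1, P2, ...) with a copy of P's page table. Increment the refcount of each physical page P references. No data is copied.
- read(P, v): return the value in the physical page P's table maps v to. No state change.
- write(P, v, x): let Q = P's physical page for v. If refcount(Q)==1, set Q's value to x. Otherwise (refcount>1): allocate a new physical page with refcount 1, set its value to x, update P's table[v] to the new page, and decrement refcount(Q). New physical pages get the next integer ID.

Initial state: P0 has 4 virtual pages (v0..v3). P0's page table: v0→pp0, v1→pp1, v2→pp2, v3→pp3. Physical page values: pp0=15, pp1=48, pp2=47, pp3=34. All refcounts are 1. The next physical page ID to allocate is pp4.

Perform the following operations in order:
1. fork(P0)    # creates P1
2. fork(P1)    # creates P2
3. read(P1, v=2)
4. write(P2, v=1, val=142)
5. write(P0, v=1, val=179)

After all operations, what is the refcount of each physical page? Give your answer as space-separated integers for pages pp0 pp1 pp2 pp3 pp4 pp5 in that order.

Op 1: fork(P0) -> P1. 4 ppages; refcounts: pp0:2 pp1:2 pp2:2 pp3:2
Op 2: fork(P1) -> P2. 4 ppages; refcounts: pp0:3 pp1:3 pp2:3 pp3:3
Op 3: read(P1, v2) -> 47. No state change.
Op 4: write(P2, v1, 142). refcount(pp1)=3>1 -> COPY to pp4. 5 ppages; refcounts: pp0:3 pp1:2 pp2:3 pp3:3 pp4:1
Op 5: write(P0, v1, 179). refcount(pp1)=2>1 -> COPY to pp5. 6 ppages; refcounts: pp0:3 pp1:1 pp2:3 pp3:3 pp4:1 pp5:1

Answer: 3 1 3 3 1 1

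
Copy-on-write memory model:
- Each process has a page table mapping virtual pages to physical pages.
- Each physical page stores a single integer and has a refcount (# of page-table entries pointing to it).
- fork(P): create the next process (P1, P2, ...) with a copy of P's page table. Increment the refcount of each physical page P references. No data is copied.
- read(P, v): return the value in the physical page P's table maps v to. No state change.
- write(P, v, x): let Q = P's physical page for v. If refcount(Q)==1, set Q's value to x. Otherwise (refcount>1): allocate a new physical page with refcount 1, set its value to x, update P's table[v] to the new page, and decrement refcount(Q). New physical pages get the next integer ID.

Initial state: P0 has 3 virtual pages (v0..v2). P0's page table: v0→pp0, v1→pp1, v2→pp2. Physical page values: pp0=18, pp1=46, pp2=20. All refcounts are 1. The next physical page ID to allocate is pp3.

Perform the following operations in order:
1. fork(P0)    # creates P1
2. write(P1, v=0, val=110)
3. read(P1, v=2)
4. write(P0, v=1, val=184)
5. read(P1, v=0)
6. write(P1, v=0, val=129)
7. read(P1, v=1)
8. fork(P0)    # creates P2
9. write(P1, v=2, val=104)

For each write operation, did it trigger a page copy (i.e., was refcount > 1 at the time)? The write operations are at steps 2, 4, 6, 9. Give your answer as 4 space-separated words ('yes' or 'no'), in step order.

Op 1: fork(P0) -> P1. 3 ppages; refcounts: pp0:2 pp1:2 pp2:2
Op 2: write(P1, v0, 110). refcount(pp0)=2>1 -> COPY to pp3. 4 ppages; refcounts: pp0:1 pp1:2 pp2:2 pp3:1
Op 3: read(P1, v2) -> 20. No state change.
Op 4: write(P0, v1, 184). refcount(pp1)=2>1 -> COPY to pp4. 5 ppages; refcounts: pp0:1 pp1:1 pp2:2 pp3:1 pp4:1
Op 5: read(P1, v0) -> 110. No state change.
Op 6: write(P1, v0, 129). refcount(pp3)=1 -> write in place. 5 ppages; refcounts: pp0:1 pp1:1 pp2:2 pp3:1 pp4:1
Op 7: read(P1, v1) -> 46. No state change.
Op 8: fork(P0) -> P2. 5 ppages; refcounts: pp0:2 pp1:1 pp2:3 pp3:1 pp4:2
Op 9: write(P1, v2, 104). refcount(pp2)=3>1 -> COPY to pp5. 6 ppages; refcounts: pp0:2 pp1:1 pp2:2 pp3:1 pp4:2 pp5:1

yes yes no yes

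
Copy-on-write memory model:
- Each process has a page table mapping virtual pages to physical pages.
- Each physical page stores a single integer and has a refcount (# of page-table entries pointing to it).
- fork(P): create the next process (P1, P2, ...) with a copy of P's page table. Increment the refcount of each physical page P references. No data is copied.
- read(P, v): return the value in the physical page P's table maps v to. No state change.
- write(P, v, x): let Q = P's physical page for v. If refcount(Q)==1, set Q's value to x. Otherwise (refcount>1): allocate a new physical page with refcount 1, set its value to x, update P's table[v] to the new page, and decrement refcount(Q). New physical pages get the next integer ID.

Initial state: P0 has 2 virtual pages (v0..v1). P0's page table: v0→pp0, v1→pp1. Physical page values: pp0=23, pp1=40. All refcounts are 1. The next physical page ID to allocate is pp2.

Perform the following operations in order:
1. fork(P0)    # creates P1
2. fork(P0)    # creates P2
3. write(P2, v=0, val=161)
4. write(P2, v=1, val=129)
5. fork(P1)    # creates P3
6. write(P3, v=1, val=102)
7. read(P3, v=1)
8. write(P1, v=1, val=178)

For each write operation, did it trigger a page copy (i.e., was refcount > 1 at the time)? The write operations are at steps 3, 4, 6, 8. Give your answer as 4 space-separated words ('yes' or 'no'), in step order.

Op 1: fork(P0) -> P1. 2 ppages; refcounts: pp0:2 pp1:2
Op 2: fork(P0) -> P2. 2 ppages; refcounts: pp0:3 pp1:3
Op 3: write(P2, v0, 161). refcount(pp0)=3>1 -> COPY to pp2. 3 ppages; refcounts: pp0:2 pp1:3 pp2:1
Op 4: write(P2, v1, 129). refcount(pp1)=3>1 -> COPY to pp3. 4 ppages; refcounts: pp0:2 pp1:2 pp2:1 pp3:1
Op 5: fork(P1) -> P3. 4 ppages; refcounts: pp0:3 pp1:3 pp2:1 pp3:1
Op 6: write(P3, v1, 102). refcount(pp1)=3>1 -> COPY to pp4. 5 ppages; refcounts: pp0:3 pp1:2 pp2:1 pp3:1 pp4:1
Op 7: read(P3, v1) -> 102. No state change.
Op 8: write(P1, v1, 178). refcount(pp1)=2>1 -> COPY to pp5. 6 ppages; refcounts: pp0:3 pp1:1 pp2:1 pp3:1 pp4:1 pp5:1

yes yes yes yes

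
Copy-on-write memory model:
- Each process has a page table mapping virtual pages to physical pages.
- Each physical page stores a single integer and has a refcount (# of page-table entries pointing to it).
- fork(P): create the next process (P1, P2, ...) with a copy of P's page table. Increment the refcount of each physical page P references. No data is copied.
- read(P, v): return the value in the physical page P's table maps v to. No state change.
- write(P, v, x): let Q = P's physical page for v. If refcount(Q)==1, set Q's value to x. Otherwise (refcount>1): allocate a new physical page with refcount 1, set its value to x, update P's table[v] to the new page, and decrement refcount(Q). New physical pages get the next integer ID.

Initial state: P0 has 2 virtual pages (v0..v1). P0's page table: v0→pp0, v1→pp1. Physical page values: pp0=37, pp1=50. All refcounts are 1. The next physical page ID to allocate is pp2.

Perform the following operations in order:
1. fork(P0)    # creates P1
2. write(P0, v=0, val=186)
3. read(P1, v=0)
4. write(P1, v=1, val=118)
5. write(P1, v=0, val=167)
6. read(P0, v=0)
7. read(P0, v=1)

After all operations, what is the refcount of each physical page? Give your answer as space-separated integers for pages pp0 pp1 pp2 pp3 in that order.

Op 1: fork(P0) -> P1. 2 ppages; refcounts: pp0:2 pp1:2
Op 2: write(P0, v0, 186). refcount(pp0)=2>1 -> COPY to pp2. 3 ppages; refcounts: pp0:1 pp1:2 pp2:1
Op 3: read(P1, v0) -> 37. No state change.
Op 4: write(P1, v1, 118). refcount(pp1)=2>1 -> COPY to pp3. 4 ppages; refcounts: pp0:1 pp1:1 pp2:1 pp3:1
Op 5: write(P1, v0, 167). refcount(pp0)=1 -> write in place. 4 ppages; refcounts: pp0:1 pp1:1 pp2:1 pp3:1
Op 6: read(P0, v0) -> 186. No state change.
Op 7: read(P0, v1) -> 50. No state change.

Answer: 1 1 1 1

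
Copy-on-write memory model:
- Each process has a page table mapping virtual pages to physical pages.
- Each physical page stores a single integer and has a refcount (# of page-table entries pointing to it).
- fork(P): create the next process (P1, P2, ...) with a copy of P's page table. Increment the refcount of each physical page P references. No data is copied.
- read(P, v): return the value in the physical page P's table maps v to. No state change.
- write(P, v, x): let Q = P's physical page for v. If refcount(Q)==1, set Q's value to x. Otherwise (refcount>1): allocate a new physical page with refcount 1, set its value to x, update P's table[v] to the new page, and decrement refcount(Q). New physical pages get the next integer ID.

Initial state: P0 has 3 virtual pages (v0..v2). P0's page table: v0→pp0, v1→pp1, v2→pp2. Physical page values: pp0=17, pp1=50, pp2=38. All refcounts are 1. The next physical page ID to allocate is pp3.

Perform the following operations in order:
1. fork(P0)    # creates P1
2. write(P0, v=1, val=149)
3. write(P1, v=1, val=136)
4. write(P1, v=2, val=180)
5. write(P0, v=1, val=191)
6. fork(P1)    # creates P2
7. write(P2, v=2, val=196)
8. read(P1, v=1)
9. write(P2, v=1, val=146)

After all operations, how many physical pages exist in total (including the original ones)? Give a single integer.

Op 1: fork(P0) -> P1. 3 ppages; refcounts: pp0:2 pp1:2 pp2:2
Op 2: write(P0, v1, 149). refcount(pp1)=2>1 -> COPY to pp3. 4 ppages; refcounts: pp0:2 pp1:1 pp2:2 pp3:1
Op 3: write(P1, v1, 136). refcount(pp1)=1 -> write in place. 4 ppages; refcounts: pp0:2 pp1:1 pp2:2 pp3:1
Op 4: write(P1, v2, 180). refcount(pp2)=2>1 -> COPY to pp4. 5 ppages; refcounts: pp0:2 pp1:1 pp2:1 pp3:1 pp4:1
Op 5: write(P0, v1, 191). refcount(pp3)=1 -> write in place. 5 ppages; refcounts: pp0:2 pp1:1 pp2:1 pp3:1 pp4:1
Op 6: fork(P1) -> P2. 5 ppages; refcounts: pp0:3 pp1:2 pp2:1 pp3:1 pp4:2
Op 7: write(P2, v2, 196). refcount(pp4)=2>1 -> COPY to pp5. 6 ppages; refcounts: pp0:3 pp1:2 pp2:1 pp3:1 pp4:1 pp5:1
Op 8: read(P1, v1) -> 136. No state change.
Op 9: write(P2, v1, 146). refcount(pp1)=2>1 -> COPY to pp6. 7 ppages; refcounts: pp0:3 pp1:1 pp2:1 pp3:1 pp4:1 pp5:1 pp6:1

Answer: 7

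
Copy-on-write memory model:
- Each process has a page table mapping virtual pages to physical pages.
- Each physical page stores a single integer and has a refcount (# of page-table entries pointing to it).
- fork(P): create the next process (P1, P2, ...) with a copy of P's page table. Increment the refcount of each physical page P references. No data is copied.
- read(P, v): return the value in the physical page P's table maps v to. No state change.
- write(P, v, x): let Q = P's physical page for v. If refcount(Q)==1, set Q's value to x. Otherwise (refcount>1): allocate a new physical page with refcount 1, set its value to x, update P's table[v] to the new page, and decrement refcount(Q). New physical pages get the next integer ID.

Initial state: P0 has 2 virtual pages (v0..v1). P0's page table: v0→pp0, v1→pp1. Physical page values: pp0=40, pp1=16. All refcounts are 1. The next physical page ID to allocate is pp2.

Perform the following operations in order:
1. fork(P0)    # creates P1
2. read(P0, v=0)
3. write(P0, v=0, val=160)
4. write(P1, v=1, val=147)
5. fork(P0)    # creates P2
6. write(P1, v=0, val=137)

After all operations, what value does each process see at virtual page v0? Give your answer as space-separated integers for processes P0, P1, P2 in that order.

Answer: 160 137 160

Derivation:
Op 1: fork(P0) -> P1. 2 ppages; refcounts: pp0:2 pp1:2
Op 2: read(P0, v0) -> 40. No state change.
Op 3: write(P0, v0, 160). refcount(pp0)=2>1 -> COPY to pp2. 3 ppages; refcounts: pp0:1 pp1:2 pp2:1
Op 4: write(P1, v1, 147). refcount(pp1)=2>1 -> COPY to pp3. 4 ppages; refcounts: pp0:1 pp1:1 pp2:1 pp3:1
Op 5: fork(P0) -> P2. 4 ppages; refcounts: pp0:1 pp1:2 pp2:2 pp3:1
Op 6: write(P1, v0, 137). refcount(pp0)=1 -> write in place. 4 ppages; refcounts: pp0:1 pp1:2 pp2:2 pp3:1
P0: v0 -> pp2 = 160
P1: v0 -> pp0 = 137
P2: v0 -> pp2 = 160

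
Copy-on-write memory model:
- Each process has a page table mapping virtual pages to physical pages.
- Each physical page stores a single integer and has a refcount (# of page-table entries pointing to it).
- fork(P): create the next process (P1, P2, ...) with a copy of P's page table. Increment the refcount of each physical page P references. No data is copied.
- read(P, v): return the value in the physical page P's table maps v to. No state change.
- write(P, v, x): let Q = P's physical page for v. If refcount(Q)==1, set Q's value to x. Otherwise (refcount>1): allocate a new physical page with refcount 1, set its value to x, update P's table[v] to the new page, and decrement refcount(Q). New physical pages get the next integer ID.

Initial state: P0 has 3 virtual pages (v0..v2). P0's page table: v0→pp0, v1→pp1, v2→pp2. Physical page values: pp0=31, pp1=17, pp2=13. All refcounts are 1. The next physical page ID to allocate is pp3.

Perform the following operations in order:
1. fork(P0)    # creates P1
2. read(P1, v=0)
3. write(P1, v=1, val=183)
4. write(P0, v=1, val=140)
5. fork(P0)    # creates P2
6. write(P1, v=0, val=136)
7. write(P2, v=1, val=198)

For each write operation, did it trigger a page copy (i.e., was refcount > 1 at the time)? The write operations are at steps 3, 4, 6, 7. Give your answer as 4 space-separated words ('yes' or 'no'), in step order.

Op 1: fork(P0) -> P1. 3 ppages; refcounts: pp0:2 pp1:2 pp2:2
Op 2: read(P1, v0) -> 31. No state change.
Op 3: write(P1, v1, 183). refcount(pp1)=2>1 -> COPY to pp3. 4 ppages; refcounts: pp0:2 pp1:1 pp2:2 pp3:1
Op 4: write(P0, v1, 140). refcount(pp1)=1 -> write in place. 4 ppages; refcounts: pp0:2 pp1:1 pp2:2 pp3:1
Op 5: fork(P0) -> P2. 4 ppages; refcounts: pp0:3 pp1:2 pp2:3 pp3:1
Op 6: write(P1, v0, 136). refcount(pp0)=3>1 -> COPY to pp4. 5 ppages; refcounts: pp0:2 pp1:2 pp2:3 pp3:1 pp4:1
Op 7: write(P2, v1, 198). refcount(pp1)=2>1 -> COPY to pp5. 6 ppages; refcounts: pp0:2 pp1:1 pp2:3 pp3:1 pp4:1 pp5:1

yes no yes yes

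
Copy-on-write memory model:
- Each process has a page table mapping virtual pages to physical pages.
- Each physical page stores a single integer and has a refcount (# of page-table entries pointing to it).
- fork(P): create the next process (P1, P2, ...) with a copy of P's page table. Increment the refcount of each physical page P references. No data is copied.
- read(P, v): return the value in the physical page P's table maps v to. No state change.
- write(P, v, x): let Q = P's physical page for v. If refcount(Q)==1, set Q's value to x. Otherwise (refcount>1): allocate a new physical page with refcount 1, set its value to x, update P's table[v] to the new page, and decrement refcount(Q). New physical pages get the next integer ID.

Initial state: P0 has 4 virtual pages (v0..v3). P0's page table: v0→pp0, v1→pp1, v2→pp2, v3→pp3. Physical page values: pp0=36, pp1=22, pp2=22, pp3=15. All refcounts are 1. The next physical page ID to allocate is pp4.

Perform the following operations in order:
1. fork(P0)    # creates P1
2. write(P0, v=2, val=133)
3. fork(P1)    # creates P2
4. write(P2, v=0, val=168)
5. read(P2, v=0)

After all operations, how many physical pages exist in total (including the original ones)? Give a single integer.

Op 1: fork(P0) -> P1. 4 ppages; refcounts: pp0:2 pp1:2 pp2:2 pp3:2
Op 2: write(P0, v2, 133). refcount(pp2)=2>1 -> COPY to pp4. 5 ppages; refcounts: pp0:2 pp1:2 pp2:1 pp3:2 pp4:1
Op 3: fork(P1) -> P2. 5 ppages; refcounts: pp0:3 pp1:3 pp2:2 pp3:3 pp4:1
Op 4: write(P2, v0, 168). refcount(pp0)=3>1 -> COPY to pp5. 6 ppages; refcounts: pp0:2 pp1:3 pp2:2 pp3:3 pp4:1 pp5:1
Op 5: read(P2, v0) -> 168. No state change.

Answer: 6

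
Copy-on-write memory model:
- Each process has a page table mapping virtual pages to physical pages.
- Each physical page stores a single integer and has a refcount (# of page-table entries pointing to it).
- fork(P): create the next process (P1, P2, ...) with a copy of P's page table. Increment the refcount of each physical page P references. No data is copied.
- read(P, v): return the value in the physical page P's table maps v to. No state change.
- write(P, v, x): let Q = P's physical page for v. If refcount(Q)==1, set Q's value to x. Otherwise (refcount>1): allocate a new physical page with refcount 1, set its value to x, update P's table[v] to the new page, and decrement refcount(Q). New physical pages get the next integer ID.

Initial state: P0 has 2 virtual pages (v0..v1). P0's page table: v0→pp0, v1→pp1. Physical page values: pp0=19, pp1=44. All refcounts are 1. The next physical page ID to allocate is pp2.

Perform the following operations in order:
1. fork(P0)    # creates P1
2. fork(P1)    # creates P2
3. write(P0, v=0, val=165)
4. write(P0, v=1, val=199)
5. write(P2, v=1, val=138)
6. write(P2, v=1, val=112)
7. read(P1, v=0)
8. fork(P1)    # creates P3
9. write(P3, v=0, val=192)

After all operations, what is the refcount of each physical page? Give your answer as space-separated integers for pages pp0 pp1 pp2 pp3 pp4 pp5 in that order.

Answer: 2 2 1 1 1 1

Derivation:
Op 1: fork(P0) -> P1. 2 ppages; refcounts: pp0:2 pp1:2
Op 2: fork(P1) -> P2. 2 ppages; refcounts: pp0:3 pp1:3
Op 3: write(P0, v0, 165). refcount(pp0)=3>1 -> COPY to pp2. 3 ppages; refcounts: pp0:2 pp1:3 pp2:1
Op 4: write(P0, v1, 199). refcount(pp1)=3>1 -> COPY to pp3. 4 ppages; refcounts: pp0:2 pp1:2 pp2:1 pp3:1
Op 5: write(P2, v1, 138). refcount(pp1)=2>1 -> COPY to pp4. 5 ppages; refcounts: pp0:2 pp1:1 pp2:1 pp3:1 pp4:1
Op 6: write(P2, v1, 112). refcount(pp4)=1 -> write in place. 5 ppages; refcounts: pp0:2 pp1:1 pp2:1 pp3:1 pp4:1
Op 7: read(P1, v0) -> 19. No state change.
Op 8: fork(P1) -> P3. 5 ppages; refcounts: pp0:3 pp1:2 pp2:1 pp3:1 pp4:1
Op 9: write(P3, v0, 192). refcount(pp0)=3>1 -> COPY to pp5. 6 ppages; refcounts: pp0:2 pp1:2 pp2:1 pp3:1 pp4:1 pp5:1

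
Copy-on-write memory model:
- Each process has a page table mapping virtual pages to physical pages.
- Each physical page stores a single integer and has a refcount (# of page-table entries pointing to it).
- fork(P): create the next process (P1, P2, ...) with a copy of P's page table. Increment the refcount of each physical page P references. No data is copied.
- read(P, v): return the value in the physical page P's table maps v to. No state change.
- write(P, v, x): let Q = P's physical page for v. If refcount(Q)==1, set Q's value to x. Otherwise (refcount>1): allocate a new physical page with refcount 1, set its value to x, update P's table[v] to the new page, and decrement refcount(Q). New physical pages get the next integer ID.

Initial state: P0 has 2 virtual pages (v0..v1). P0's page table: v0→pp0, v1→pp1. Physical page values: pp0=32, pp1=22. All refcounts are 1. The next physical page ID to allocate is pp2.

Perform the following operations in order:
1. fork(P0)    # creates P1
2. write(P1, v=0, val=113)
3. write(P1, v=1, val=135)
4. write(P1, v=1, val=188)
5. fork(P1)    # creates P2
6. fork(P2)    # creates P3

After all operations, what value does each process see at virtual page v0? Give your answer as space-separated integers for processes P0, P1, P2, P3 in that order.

Answer: 32 113 113 113

Derivation:
Op 1: fork(P0) -> P1. 2 ppages; refcounts: pp0:2 pp1:2
Op 2: write(P1, v0, 113). refcount(pp0)=2>1 -> COPY to pp2. 3 ppages; refcounts: pp0:1 pp1:2 pp2:1
Op 3: write(P1, v1, 135). refcount(pp1)=2>1 -> COPY to pp3. 4 ppages; refcounts: pp0:1 pp1:1 pp2:1 pp3:1
Op 4: write(P1, v1, 188). refcount(pp3)=1 -> write in place. 4 ppages; refcounts: pp0:1 pp1:1 pp2:1 pp3:1
Op 5: fork(P1) -> P2. 4 ppages; refcounts: pp0:1 pp1:1 pp2:2 pp3:2
Op 6: fork(P2) -> P3. 4 ppages; refcounts: pp0:1 pp1:1 pp2:3 pp3:3
P0: v0 -> pp0 = 32
P1: v0 -> pp2 = 113
P2: v0 -> pp2 = 113
P3: v0 -> pp2 = 113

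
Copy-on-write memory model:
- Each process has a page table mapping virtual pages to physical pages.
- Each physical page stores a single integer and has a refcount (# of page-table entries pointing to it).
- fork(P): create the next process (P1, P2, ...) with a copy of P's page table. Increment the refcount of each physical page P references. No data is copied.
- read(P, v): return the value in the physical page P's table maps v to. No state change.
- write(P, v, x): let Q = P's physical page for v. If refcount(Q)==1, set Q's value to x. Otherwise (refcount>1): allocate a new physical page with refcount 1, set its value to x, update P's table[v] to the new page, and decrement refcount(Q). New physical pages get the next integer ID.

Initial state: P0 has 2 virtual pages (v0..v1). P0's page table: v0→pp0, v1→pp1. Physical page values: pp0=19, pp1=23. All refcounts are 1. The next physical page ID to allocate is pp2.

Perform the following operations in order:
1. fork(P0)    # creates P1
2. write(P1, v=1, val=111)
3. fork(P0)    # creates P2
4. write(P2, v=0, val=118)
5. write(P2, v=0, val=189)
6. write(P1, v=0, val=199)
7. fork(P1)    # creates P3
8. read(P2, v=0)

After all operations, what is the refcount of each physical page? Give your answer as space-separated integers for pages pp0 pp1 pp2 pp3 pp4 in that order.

Answer: 1 2 2 1 2

Derivation:
Op 1: fork(P0) -> P1. 2 ppages; refcounts: pp0:2 pp1:2
Op 2: write(P1, v1, 111). refcount(pp1)=2>1 -> COPY to pp2. 3 ppages; refcounts: pp0:2 pp1:1 pp2:1
Op 3: fork(P0) -> P2. 3 ppages; refcounts: pp0:3 pp1:2 pp2:1
Op 4: write(P2, v0, 118). refcount(pp0)=3>1 -> COPY to pp3. 4 ppages; refcounts: pp0:2 pp1:2 pp2:1 pp3:1
Op 5: write(P2, v0, 189). refcount(pp3)=1 -> write in place. 4 ppages; refcounts: pp0:2 pp1:2 pp2:1 pp3:1
Op 6: write(P1, v0, 199). refcount(pp0)=2>1 -> COPY to pp4. 5 ppages; refcounts: pp0:1 pp1:2 pp2:1 pp3:1 pp4:1
Op 7: fork(P1) -> P3. 5 ppages; refcounts: pp0:1 pp1:2 pp2:2 pp3:1 pp4:2
Op 8: read(P2, v0) -> 189. No state change.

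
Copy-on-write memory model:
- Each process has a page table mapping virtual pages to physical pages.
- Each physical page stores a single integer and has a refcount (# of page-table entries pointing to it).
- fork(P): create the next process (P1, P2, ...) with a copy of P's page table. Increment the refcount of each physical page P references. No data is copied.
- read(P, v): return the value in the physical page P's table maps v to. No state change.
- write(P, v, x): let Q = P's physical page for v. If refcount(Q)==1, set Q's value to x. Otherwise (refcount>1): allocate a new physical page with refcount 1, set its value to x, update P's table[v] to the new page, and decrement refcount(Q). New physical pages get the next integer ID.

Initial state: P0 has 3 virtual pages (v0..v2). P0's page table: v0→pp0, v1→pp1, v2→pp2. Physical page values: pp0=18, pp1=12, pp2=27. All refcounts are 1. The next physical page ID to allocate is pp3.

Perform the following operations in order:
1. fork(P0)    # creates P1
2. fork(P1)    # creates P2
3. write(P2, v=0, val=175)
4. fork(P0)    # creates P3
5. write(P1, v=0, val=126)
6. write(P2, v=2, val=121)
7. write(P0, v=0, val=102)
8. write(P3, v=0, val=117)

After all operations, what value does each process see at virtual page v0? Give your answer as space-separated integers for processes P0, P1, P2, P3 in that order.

Op 1: fork(P0) -> P1. 3 ppages; refcounts: pp0:2 pp1:2 pp2:2
Op 2: fork(P1) -> P2. 3 ppages; refcounts: pp0:3 pp1:3 pp2:3
Op 3: write(P2, v0, 175). refcount(pp0)=3>1 -> COPY to pp3. 4 ppages; refcounts: pp0:2 pp1:3 pp2:3 pp3:1
Op 4: fork(P0) -> P3. 4 ppages; refcounts: pp0:3 pp1:4 pp2:4 pp3:1
Op 5: write(P1, v0, 126). refcount(pp0)=3>1 -> COPY to pp4. 5 ppages; refcounts: pp0:2 pp1:4 pp2:4 pp3:1 pp4:1
Op 6: write(P2, v2, 121). refcount(pp2)=4>1 -> COPY to pp5. 6 ppages; refcounts: pp0:2 pp1:4 pp2:3 pp3:1 pp4:1 pp5:1
Op 7: write(P0, v0, 102). refcount(pp0)=2>1 -> COPY to pp6. 7 ppages; refcounts: pp0:1 pp1:4 pp2:3 pp3:1 pp4:1 pp5:1 pp6:1
Op 8: write(P3, v0, 117). refcount(pp0)=1 -> write in place. 7 ppages; refcounts: pp0:1 pp1:4 pp2:3 pp3:1 pp4:1 pp5:1 pp6:1
P0: v0 -> pp6 = 102
P1: v0 -> pp4 = 126
P2: v0 -> pp3 = 175
P3: v0 -> pp0 = 117

Answer: 102 126 175 117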